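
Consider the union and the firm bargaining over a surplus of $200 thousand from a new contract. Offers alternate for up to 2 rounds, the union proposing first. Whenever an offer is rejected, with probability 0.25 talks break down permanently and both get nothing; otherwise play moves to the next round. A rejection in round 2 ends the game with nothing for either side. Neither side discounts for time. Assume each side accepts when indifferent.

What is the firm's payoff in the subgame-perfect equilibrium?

Round 2 (the firm proposes): the union will accept anything ≥ 0, so the firm offers 0 and keeps 200.
Round 1 (the union proposes): rejecting gives the firm an expected 0.75 × 200 = 150, so the union offers 150, keeping 50.

150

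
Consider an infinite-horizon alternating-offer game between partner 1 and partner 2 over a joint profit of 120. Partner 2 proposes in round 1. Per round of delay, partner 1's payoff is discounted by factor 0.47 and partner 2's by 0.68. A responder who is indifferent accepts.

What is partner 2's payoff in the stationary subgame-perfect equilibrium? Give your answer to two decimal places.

In a stationary SPE each proposer offers the other exactly their discounted continuation value.
If partner 2 keeps x when proposing and partner 1 keeps y when proposing, then x = 120 − 0.47y and y = 120 − 0.68x.
Solving: x = 120(1 − 0.47) / (1 − 0.68·0.47) = 63.6 / 0.6804 ≈ 93.4744.
Partner 1 gets 120 − 93.4744 ≈ 26.5256.

93.47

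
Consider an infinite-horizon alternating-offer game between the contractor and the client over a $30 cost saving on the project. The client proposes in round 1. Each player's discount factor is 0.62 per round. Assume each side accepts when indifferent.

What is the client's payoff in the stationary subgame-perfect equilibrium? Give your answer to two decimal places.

In a stationary SPE each proposer offers the other exactly their discounted continuation value.
If the client keeps x when proposing and the contractor keeps y when proposing, then x = 30 − 0.62y and y = 30 − 0.62x.
Solving: x = 30(1 − 0.62) / (1 − 0.62·0.62) = 11.4 / 0.6156 ≈ 18.5185.
The contractor gets 30 − 18.5185 ≈ 11.4815.

18.52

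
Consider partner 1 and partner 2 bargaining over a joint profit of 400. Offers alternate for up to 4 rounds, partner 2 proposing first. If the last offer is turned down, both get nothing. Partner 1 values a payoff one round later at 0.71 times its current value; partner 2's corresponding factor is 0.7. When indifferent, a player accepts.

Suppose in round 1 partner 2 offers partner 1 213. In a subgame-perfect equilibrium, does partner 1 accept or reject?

Reject

Round 4 (partner 1 proposes): rejection yields 0 for partner 2; partner 1 offers 0 and keeps 400.
Round 3 (partner 2 proposes): partner 1 can get 400 next round, worth 0.71 × 400 = 284 now, so partner 2 offers 284, keeping 116.
Round 2 (partner 1 proposes): partner 2 can get 116 next round, worth 0.7 × 116 = 81.2 now; partner 1 offers that and keeps 318.8.
So by rejecting in round 1, partner 1 gets 318.8 next round, worth 0.71 × 318.8 = 226.348 now.
Offer 213 < 226.348, so partner 1 rejects.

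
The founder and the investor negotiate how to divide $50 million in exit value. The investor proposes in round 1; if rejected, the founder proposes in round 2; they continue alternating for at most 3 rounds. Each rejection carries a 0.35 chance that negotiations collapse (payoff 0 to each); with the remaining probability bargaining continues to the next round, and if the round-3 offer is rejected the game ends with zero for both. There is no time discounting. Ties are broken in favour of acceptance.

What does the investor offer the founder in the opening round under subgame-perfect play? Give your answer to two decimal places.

By backward induction:
Round 3 (the investor proposes): the founder will accept anything ≥ 0, so the investor offers 0 and keeps 50.
Round 2 (the founder proposes): rejecting gives the investor an expected 0.65 × 50 = 32.5, so the founder offers 32.5, keeping 17.5.
Round 1 (the investor proposes): rejecting gives the founder an expected 0.65 × 17.5 = 11.375, so the investor offers 11.375, keeping 38.625.

11.38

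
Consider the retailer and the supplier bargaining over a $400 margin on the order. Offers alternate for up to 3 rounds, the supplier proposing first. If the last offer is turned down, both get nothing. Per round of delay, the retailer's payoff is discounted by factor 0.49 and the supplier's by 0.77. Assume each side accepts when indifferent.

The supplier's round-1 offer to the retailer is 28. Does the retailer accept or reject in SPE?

Reject

Work out the retailer's continuation value if the offer is rejected.
Round 3 (the supplier proposes): rejection yields 0 for the retailer; the supplier offers 0 and keeps 400.
Round 2 (the retailer proposes): the supplier can get 400 next round, worth 0.77 × 400 = 308 now; the retailer offers that and keeps 92.
So by rejecting in round 1, the retailer gets 92 next round, worth 0.49 × 92 = 45.08 now.
Offer 28 < 45.08, so the retailer rejects.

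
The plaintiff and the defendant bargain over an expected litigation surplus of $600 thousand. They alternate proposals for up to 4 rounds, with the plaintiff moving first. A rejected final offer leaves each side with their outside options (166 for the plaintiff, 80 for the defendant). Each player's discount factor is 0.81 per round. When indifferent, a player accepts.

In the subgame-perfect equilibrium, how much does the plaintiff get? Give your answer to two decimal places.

Round 4 (the defendant proposes): the plaintiff gets 166 if talks fail, so the defendant offers 166 and keeps 434.
Round 3 (the plaintiff proposes): the defendant can get 434 next round, worth 0.81 × 434 = 351.54 now. The plaintiff offers 351.54 and keeps 600 − 351.54 = 248.46.
Round 2 (the defendant proposes): the plaintiff can get 248.46 next round, worth 0.81 × 248.46 = 201.2526 now. The defendant offers 201.2526 and keeps 600 − 201.2526 = 398.7474.
Round 1 (the plaintiff proposes): the defendant can get 398.7474 next round, worth 0.81 × 398.7474 = 322.985394 now; the plaintiff offers that and keeps 277.014606.

277.01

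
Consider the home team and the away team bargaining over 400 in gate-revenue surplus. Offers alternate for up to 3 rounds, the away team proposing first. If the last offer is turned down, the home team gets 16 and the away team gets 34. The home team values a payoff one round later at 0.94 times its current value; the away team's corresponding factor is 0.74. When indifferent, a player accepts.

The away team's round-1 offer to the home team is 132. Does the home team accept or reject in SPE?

Accept

Work out the home team's continuation value if the offer is rejected.
Round 3 (the away team proposes): the home team gets 16 if talks fail, so the away team offers 16 and keeps 384.
Round 2 (the home team proposes): the away team can get 384 next round, worth 0.74 × 384 = 284.16 now; the home team offers that and keeps 115.84.
So by rejecting in round 1, the home team gets 115.84 next round, worth 0.94 × 115.84 = 108.8896 now.
Offer 132 ≥ 108.8896, so the home team accepts.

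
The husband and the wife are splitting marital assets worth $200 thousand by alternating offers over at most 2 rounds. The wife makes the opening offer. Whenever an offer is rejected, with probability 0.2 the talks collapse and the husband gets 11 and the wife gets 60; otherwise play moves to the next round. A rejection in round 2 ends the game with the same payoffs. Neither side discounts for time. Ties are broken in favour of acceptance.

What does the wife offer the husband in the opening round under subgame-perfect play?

By backward induction:
Round 2 (the husband proposes): the wife gets 60 if talks fail, so the husband offers 60 and keeps 140.
Round 1 (the wife proposes): rejecting gives the husband an expected 0.8 × 140 + 0.2 × 11 = 114.2. The wife offers 114.2 and keeps 200 − 114.2 = 85.8.

114.2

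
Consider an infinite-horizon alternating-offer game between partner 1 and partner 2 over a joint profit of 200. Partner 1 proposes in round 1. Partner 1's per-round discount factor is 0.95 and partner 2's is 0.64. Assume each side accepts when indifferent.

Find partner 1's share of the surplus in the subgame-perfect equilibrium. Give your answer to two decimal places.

When partner 1 proposes, partner 2 accepts any offer worth at least 0.64 times what partner 2 would get by proposing next round; and vice versa.
This gives x = 200 − 0.64y and y = 200 − 0.95x, where x and y are each side's share when it proposes.
Hence (1 − 0.64·0.95)x = 200(1 − 0.64), i.e. 0.392·x = 72.
x ≈ 183.6735; partner 2's share is 200 − x ≈ 16.3265.

183.67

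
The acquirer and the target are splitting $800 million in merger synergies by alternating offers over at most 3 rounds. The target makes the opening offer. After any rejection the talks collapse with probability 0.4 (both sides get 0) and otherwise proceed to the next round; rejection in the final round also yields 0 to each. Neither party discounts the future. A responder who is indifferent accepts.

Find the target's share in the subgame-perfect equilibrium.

Round 3 (the target proposes): rejection yields 0 for the acquirer; the target offers 0 and keeps 800.
Round 2 (the acquirer proposes): rejecting gives the target an expected 0.6 × 800 = 480. The acquirer offers 480 and keeps 800 − 480 = 320.
Round 1 (the target proposes): rejecting gives the acquirer an expected 0.6 × 320 = 192, so the target offers 192, keeping 608.

608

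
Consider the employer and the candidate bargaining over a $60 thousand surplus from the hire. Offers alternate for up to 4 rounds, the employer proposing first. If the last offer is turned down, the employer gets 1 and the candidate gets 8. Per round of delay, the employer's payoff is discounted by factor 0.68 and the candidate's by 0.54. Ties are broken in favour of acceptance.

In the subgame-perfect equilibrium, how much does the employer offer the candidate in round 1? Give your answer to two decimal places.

Solve by backward induction from round 4.
Round 4 (the candidate proposes): the employer gets 1 if talks fail, so the candidate offers 1 and keeps 59.
Round 3 (the employer proposes): the candidate can get 59 next round, worth 0.54 × 59 = 31.86 now, so the employer offers 31.86, keeping 28.14.
Round 2 (the candidate proposes): the employer can get 28.14 next round, worth 0.68 × 28.14 = 19.1352 now; the candidate offers that and keeps 40.8648.
Round 1 (the employer proposes): the candidate can get 40.8648 next round, worth 0.54 × 40.8648 = 22.066992 now; the employer offers that and keeps 37.933008.

22.07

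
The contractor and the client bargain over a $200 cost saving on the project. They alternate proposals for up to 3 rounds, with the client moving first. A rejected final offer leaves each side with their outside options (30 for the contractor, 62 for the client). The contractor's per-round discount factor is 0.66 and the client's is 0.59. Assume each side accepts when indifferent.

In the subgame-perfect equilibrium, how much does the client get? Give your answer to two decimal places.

134.20

By backward induction:
Round 3 (the client proposes): the contractor gets 30 if talks fail, so the client offers 30 and keeps 170.
Round 2 (the contractor proposes): the client can get 170 next round, worth 0.59 × 170 = 100.3 now, so the contractor offers 100.3, keeping 99.7.
Round 1 (the client proposes): the contractor can get 99.7 next round, worth 0.66 × 99.7 = 65.802 now; the client offers that and keeps 134.198.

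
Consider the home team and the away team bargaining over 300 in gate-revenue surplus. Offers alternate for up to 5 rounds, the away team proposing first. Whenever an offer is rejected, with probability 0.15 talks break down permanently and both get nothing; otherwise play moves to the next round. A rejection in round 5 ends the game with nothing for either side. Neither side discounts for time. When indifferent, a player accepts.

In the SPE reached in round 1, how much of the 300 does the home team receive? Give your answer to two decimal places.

By backward induction:
Round 5 (the away team proposes): rejection yields 0 for the home team; the away team offers 0 and keeps 300.
Round 4 (the home team proposes): rejecting gives the away team an expected 0.85 × 300 = 255, so the home team offers 255, keeping 45.
Round 3 (the away team proposes): rejecting gives the home team an expected 0.85 × 45 = 38.25; the away team offers that and keeps 261.75.
Round 2 (the home team proposes): rejecting gives the away team an expected 0.85 × 261.75 = 222.4875, so the home team offers 222.4875, keeping 77.5125.
Round 1 (the away team proposes): rejecting gives the home team an expected 0.85 × 77.5125 = 65.885625, so the away team offers 65.885625, keeping 234.114375.

65.89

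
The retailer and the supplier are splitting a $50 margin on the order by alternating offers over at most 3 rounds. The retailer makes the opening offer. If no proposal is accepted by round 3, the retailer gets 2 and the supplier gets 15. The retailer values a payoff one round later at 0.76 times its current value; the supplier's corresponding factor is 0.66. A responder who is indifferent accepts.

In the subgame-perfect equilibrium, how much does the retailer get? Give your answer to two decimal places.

Round 3 (the retailer proposes): the supplier gets 15 if talks fail, so the retailer offers 15 and keeps 35.
Round 2 (the supplier proposes): the retailer can get 35 next round, worth 0.76 × 35 = 26.6 now, so the supplier offers 26.6, keeping 23.4.
Round 1 (the retailer proposes): the supplier can get 23.4 next round, worth 0.66 × 23.4 = 15.444 now. The retailer offers 15.444 and keeps 50 − 15.444 = 34.556.

34.56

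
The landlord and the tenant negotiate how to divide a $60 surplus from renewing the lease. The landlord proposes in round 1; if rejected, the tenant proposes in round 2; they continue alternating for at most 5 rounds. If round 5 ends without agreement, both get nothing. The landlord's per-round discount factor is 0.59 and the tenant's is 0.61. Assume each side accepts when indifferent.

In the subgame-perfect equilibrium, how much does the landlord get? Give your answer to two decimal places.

39.59

Round 5 (the landlord proposes): rejection yields 0 for the tenant; the landlord offers 0 and keeps 60.
Round 4 (the tenant proposes): the landlord can get 60 next round, worth 0.59 × 60 = 35.4 now. The tenant offers 35.4 and keeps 60 − 35.4 = 24.6.
Round 3 (the landlord proposes): the tenant can get 24.6 next round, worth 0.61 × 24.6 = 15.006 now; the landlord offers that and keeps 44.994.
Round 2 (the tenant proposes): the landlord can get 44.994 next round, worth 0.59 × 44.994 = 26.54646 now, so the tenant offers 26.54646, keeping 33.45354.
Round 1 (the landlord proposes): the tenant can get 33.45354 next round, worth 0.61 × 33.45354 = 20.4066594 now, so the landlord offers 20.4066594, keeping 39.5933406.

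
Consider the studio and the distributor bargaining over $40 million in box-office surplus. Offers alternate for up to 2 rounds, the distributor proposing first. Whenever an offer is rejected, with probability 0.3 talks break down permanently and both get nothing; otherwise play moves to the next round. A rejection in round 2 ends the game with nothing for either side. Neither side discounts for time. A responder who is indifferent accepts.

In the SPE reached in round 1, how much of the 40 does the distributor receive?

12

Round 2 (the studio proposes): rejection yields 0 for the distributor; the studio offers 0 and keeps 40.
Round 1 (the distributor proposes): rejecting gives the studio an expected 0.7 × 40 = 28. The distributor offers 28 and keeps 40 − 28 = 12.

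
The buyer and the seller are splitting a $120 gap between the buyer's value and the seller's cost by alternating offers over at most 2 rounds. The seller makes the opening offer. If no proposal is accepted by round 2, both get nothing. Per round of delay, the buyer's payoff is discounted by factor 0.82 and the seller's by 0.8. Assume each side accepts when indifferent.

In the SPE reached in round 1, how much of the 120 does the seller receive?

21.6

Round 2 (the buyer proposes): rejection yields 0 for the seller; the buyer offers 0 and keeps 120.
Round 1 (the seller proposes): the buyer can get 120 next round, worth 0.82 × 120 = 98.4 now. The seller offers 98.4 and keeps 120 − 98.4 = 21.6.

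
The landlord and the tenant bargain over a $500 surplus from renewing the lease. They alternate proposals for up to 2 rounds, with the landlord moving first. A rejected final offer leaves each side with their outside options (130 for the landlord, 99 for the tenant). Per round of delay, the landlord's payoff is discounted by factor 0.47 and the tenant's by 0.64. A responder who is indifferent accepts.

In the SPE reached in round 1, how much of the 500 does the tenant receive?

Round 2 (the tenant proposes): the landlord gets 130 if talks fail, so the tenant offers 130 and keeps 370.
Round 1 (the landlord proposes): the tenant can get 370 next round, worth 0.64 × 370 = 236.8 now; the landlord offers that and keeps 263.2.

236.8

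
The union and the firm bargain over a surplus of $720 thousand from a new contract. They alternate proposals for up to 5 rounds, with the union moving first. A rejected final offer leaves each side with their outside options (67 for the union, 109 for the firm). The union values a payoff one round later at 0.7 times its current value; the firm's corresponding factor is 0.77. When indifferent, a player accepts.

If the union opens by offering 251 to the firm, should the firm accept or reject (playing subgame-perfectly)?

Round 5 (the union proposes): the firm gets 109 if talks fail, so the union offers 109 and keeps 611.
Round 4 (the firm proposes): the union can get 611 next round, worth 0.7 × 611 = 427.7 now, so the firm offers 427.7, keeping 292.3.
Round 3 (the union proposes): the firm can get 292.3 next round, worth 0.77 × 292.3 = 225.071 now, so the union offers 225.071, keeping 494.929.
Round 2 (the firm proposes): the union can get 494.929 next round, worth 0.7 × 494.929 = 346.4503 now, so the firm offers 346.4503, keeping 373.5497.
So by rejecting in round 1, the firm gets 373.5497 next round, worth 0.77 × 373.5497 = 287.633269 now.
Offer 251 < 287.633269, so the firm rejects.

Reject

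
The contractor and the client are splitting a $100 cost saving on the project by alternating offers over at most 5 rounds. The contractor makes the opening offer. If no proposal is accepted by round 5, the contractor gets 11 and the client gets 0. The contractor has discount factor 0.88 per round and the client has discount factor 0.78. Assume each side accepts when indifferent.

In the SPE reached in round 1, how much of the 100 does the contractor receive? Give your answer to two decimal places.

Round 5 (the contractor proposes): the client will accept anything ≥ 0, so the contractor offers 0 and keeps 100.
Round 4 (the client proposes): the contractor can get 100 next round, worth 0.88 × 100 = 88 now; the client offers that and keeps 12.
Round 3 (the contractor proposes): the client can get 12 next round, worth 0.78 × 12 = 9.36 now, so the contractor offers 9.36, keeping 90.64.
Round 2 (the client proposes): the contractor can get 90.64 next round, worth 0.88 × 90.64 = 79.7632 now. The client offers 79.7632 and keeps 100 − 79.7632 = 20.2368.
Round 1 (the contractor proposes): the client can get 20.2368 next round, worth 0.78 × 20.2368 = 15.784704 now; the contractor offers that and keeps 84.215296.

84.22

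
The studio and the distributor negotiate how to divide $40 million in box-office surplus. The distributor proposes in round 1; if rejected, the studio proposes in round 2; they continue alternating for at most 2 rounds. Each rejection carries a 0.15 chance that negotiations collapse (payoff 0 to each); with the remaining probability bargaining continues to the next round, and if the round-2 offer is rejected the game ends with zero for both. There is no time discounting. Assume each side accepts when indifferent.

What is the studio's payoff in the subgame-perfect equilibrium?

Round 2 (the studio proposes): the distributor will accept anything ≥ 0, so the studio offers 0 and keeps 40.
Round 1 (the distributor proposes): rejecting gives the studio an expected 0.85 × 40 = 34; the distributor offers that and keeps 6.

34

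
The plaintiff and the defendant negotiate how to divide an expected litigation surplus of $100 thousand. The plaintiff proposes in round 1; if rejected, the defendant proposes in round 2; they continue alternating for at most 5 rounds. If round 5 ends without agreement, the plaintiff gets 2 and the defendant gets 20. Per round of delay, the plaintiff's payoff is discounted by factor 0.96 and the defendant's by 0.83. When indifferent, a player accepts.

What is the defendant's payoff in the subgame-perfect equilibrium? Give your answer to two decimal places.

Round 5 (the plaintiff proposes): the defendant gets 20 if talks fail, so the plaintiff offers 20 and keeps 80.
Round 4 (the defendant proposes): the plaintiff can get 80 next round, worth 0.96 × 80 = 76.8 now; the defendant offers that and keeps 23.2.
Round 3 (the plaintiff proposes): the defendant can get 23.2 next round, worth 0.83 × 23.2 = 19.256 now. The plaintiff offers 19.256 and keeps 100 − 19.256 = 80.744.
Round 2 (the defendant proposes): the plaintiff can get 80.744 next round, worth 0.96 × 80.744 = 77.51424 now, so the defendant offers 77.51424, keeping 22.48576.
Round 1 (the plaintiff proposes): the defendant can get 22.48576 next round, worth 0.83 × 22.48576 = 18.6631808 now, so the plaintiff offers 18.6631808, keeping 81.3368192.

18.66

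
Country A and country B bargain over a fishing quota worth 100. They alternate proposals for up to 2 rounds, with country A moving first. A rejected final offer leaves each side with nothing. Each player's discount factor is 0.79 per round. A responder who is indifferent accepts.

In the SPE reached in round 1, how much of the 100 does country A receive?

21

Work backward from the last round.
Round 2 (country B proposes): rejection yields 0 for country A; country B offers 0 and keeps 100.
Round 1 (country A proposes): country B can get 100 next round, worth 0.79 × 100 = 79 now, so country A offers 79, keeping 21.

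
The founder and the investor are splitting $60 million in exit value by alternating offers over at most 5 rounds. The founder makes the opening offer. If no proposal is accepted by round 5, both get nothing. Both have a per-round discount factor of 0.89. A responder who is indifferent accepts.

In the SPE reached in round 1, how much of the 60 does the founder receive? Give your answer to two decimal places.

49.47

Solve by backward induction from round 5.
Round 5 (the founder proposes): the investor will accept anything ≥ 0, so the founder offers 0 and keeps 60.
Round 4 (the investor proposes): the founder can get 60 next round, worth 0.89 × 60 = 53.4 now; the investor offers that and keeps 6.6.
Round 3 (the founder proposes): the investor can get 6.6 next round, worth 0.89 × 6.6 = 5.874 now, so the founder offers 5.874, keeping 54.126.
Round 2 (the investor proposes): the founder can get 54.126 next round, worth 0.89 × 54.126 = 48.17214 now; the investor offers that and keeps 11.82786.
Round 1 (the founder proposes): the investor can get 11.82786 next round, worth 0.89 × 11.82786 = 10.5267954 now, so the founder offers 10.5267954, keeping 49.4732046.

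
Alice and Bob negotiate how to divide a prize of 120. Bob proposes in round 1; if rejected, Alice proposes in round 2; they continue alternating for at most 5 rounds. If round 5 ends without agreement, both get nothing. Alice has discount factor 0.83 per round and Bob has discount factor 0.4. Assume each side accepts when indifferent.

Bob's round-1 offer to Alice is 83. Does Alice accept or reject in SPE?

Round 5 (Bob proposes): Alice will accept anything ≥ 0, so Bob offers 0 and keeps 120.
Round 4 (Alice proposes): Bob can get 120 next round, worth 0.4 × 120 = 48 now, so Alice offers 48, keeping 72.
Round 3 (Bob proposes): Alice can get 72 next round, worth 0.83 × 72 = 59.76 now. Bob offers 59.76 and keeps 120 − 59.76 = 60.24.
Round 2 (Alice proposes): Bob can get 60.24 next round, worth 0.4 × 60.24 = 24.096 now, so Alice offers 24.096, keeping 95.904.
So by rejecting in round 1, Alice gets 95.904 next round, worth 0.83 × 95.904 = 79.60032 now.
Offer 83 ≥ 79.60032, so Alice accepts.

Accept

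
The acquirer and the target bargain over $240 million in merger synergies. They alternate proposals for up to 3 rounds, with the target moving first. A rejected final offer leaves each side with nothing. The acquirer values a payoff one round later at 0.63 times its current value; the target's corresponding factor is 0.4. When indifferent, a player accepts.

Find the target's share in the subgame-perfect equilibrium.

By backward induction:
Round 3 (the target proposes): the acquirer will accept anything ≥ 0, so the target offers 0 and keeps 240.
Round 2 (the acquirer proposes): the target can get 240 next round, worth 0.4 × 240 = 96 now, so the acquirer offers 96, keeping 144.
Round 1 (the target proposes): the acquirer can get 144 next round, worth 0.63 × 144 = 90.72 now. The target offers 90.72 and keeps 240 − 90.72 = 149.28.

149.28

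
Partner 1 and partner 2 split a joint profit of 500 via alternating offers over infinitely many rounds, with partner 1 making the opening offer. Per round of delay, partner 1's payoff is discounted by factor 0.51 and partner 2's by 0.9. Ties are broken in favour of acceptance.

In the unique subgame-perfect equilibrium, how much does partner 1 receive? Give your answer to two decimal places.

92.42

Let x be partner 1's share when partner 1 proposes and y be partner 2's share when partner 2 proposes.
Partner 2 accepts iff offered ≥ 0.9·y, so x = 500 − 0.9y. Symmetrically y = 500 − 0.51x.
Substituting: x = 500 − 0.9(500 − 0.51x), giving x(1 − 0.51·0.9) = 500(1 − 0.9).
So x = 500 × 0.1 / 0.541 ≈ 92.4214, and partner 2 receives 500 − x ≈ 407.5786.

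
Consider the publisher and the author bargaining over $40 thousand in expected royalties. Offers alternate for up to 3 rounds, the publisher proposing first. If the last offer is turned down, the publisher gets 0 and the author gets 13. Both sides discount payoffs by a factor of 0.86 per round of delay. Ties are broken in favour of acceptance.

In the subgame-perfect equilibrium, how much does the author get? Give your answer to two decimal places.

Work backward from the last round.
Round 3 (the publisher proposes): the author gets 13 if talks fail, so the publisher offers 13 and keeps 27.
Round 2 (the author proposes): the publisher can get 27 next round, worth 0.86 × 27 = 23.22 now. The author offers 23.22 and keeps 40 − 23.22 = 16.78.
Round 1 (the publisher proposes): the author can get 16.78 next round, worth 0.86 × 16.78 = 14.4308 now; the publisher offers that and keeps 25.5692.

14.43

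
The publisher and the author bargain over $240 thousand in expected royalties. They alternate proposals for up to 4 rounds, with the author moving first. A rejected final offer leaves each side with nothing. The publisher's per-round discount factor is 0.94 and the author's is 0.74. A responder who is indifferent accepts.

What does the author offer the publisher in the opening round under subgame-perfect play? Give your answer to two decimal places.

Work backward from the last round.
Round 4 (the publisher proposes): rejection yields 0 for the author; the publisher offers 0 and keeps 240.
Round 3 (the author proposes): the publisher can get 240 next round, worth 0.94 × 240 = 225.6 now. The author offers 225.6 and keeps 240 − 225.6 = 14.4.
Round 2 (the publisher proposes): the author can get 14.4 next round, worth 0.74 × 14.4 = 10.656 now. The publisher offers 10.656 and keeps 240 − 10.656 = 229.344.
Round 1 (the author proposes): the publisher can get 229.344 next round, worth 0.94 × 229.344 = 215.58336 now, so the author offers 215.58336, keeping 24.41664.

215.58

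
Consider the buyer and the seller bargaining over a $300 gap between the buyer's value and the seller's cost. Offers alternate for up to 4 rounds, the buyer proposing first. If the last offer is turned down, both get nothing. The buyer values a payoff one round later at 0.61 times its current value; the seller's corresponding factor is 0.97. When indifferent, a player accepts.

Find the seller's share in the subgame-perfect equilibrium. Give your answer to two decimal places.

Round 4 (the seller proposes): rejection yields 0 for the buyer; the seller offers 0 and keeps 300.
Round 3 (the buyer proposes): the seller can get 300 next round, worth 0.97 × 300 = 291 now, so the buyer offers 291, keeping 9.
Round 2 (the seller proposes): the buyer can get 9 next round, worth 0.61 × 9 = 5.49 now, so the seller offers 5.49, keeping 294.51.
Round 1 (the buyer proposes): the seller can get 294.51 next round, worth 0.97 × 294.51 = 285.6747 now; the buyer offers that and keeps 14.3253.

285.67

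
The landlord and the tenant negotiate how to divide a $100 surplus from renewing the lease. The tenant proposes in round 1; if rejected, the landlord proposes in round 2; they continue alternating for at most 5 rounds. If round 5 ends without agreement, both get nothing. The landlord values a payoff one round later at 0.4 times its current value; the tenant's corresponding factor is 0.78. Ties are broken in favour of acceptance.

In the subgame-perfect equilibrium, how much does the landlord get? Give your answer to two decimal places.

Round 5 (the tenant proposes): rejection yields 0 for the landlord; the tenant offers 0 and keeps 100.
Round 4 (the landlord proposes): the tenant can get 100 next round, worth 0.78 × 100 = 78 now. The landlord offers 78 and keeps 100 − 78 = 22.
Round 3 (the tenant proposes): the landlord can get 22 next round, worth 0.4 × 22 = 8.8 now; the tenant offers that and keeps 91.2.
Round 2 (the landlord proposes): the tenant can get 91.2 next round, worth 0.78 × 91.2 = 71.136 now, so the landlord offers 71.136, keeping 28.864.
Round 1 (the tenant proposes): the landlord can get 28.864 next round, worth 0.4 × 28.864 = 11.5456 now, so the tenant offers 11.5456, keeping 88.4544.

11.55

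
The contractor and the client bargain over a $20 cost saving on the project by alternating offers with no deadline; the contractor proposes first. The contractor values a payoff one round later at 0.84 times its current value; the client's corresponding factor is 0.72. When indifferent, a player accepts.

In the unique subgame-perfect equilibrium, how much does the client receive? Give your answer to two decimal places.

5.83

Let x be the contractor's share when the contractor proposes and y be the client's share when the client proposes.
The client accepts iff offered ≥ 0.72·y, so x = 20 − 0.72y. Symmetrically y = 20 − 0.84x.
Substituting: x = 20 − 0.72(20 − 0.84x), giving x(1 − 0.84·0.72) = 20(1 − 0.72).
So x = 20 × 0.28 / 0.3952 ≈ 14.1700, and the client receives 20 − x ≈ 5.8300.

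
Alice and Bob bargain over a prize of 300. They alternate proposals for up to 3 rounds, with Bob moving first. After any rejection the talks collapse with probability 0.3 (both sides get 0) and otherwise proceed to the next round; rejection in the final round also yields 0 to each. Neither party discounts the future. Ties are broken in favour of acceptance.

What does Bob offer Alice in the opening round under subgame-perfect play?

63

Round 3 (Bob proposes): rejection yields 0 for Alice; Bob offers 0 and keeps 300.
Round 2 (Alice proposes): rejecting gives Bob an expected 0.7 × 300 = 210. Alice offers 210 and keeps 300 − 210 = 90.
Round 1 (Bob proposes): rejecting gives Alice an expected 0.7 × 90 = 63, so Bob offers 63, keeping 237.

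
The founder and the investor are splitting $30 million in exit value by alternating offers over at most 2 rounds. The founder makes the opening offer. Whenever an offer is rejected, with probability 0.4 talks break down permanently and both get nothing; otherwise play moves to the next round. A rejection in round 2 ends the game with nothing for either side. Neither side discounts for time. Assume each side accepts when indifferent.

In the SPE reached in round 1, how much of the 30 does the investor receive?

18

By backward induction:
Round 2 (the investor proposes): the founder will accept anything ≥ 0, so the investor offers 0 and keeps 30.
Round 1 (the founder proposes): rejecting gives the investor an expected 0.6 × 30 = 18; the founder offers that and keeps 12.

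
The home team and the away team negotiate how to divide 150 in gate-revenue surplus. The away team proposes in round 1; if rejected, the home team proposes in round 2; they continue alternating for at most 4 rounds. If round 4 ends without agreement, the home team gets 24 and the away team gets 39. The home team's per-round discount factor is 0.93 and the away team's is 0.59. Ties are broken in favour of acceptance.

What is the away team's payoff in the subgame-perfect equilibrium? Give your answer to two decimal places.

Round 4 (the home team proposes): the away team gets 39 if talks fail, so the home team offers 39 and keeps 111.
Round 3 (the away team proposes): the home team can get 111 next round, worth 0.93 × 111 = 103.23 now, so the away team offers 103.23, keeping 46.77.
Round 2 (the home team proposes): the away team can get 46.77 next round, worth 0.59 × 46.77 = 27.5943 now; the home team offers that and keeps 122.4057.
Round 1 (the away team proposes): the home team can get 122.4057 next round, worth 0.93 × 122.4057 = 113.837301 now. The away team offers 113.837301 and keeps 150 − 113.837301 = 36.162699.

36.16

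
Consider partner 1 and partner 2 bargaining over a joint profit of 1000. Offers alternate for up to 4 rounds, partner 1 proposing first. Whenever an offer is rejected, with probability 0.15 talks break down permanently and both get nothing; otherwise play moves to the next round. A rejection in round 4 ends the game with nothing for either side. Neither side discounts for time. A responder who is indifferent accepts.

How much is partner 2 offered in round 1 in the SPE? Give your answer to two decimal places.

741.63

By backward induction:
Round 4 (partner 2 proposes): partner 1 will accept anything ≥ 0, so partner 2 offers 0 and keeps 1000.
Round 3 (partner 1 proposes): rejecting gives partner 2 an expected 0.85 × 1000 = 850; partner 1 offers that and keeps 150.
Round 2 (partner 2 proposes): rejecting gives partner 1 an expected 0.85 × 150 = 127.5, so partner 2 offers 127.5, keeping 872.5.
Round 1 (partner 1 proposes): rejecting gives partner 2 an expected 0.85 × 872.5 = 741.625. Partner 1 offers 741.625 and keeps 1000 − 741.625 = 258.375.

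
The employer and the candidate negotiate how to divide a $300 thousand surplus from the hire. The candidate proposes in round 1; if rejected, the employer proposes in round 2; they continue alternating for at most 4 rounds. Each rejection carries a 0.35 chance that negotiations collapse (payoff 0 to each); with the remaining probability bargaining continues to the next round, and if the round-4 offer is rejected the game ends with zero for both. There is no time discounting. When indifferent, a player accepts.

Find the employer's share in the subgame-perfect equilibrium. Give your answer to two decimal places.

150.64

By backward induction:
Round 4 (the employer proposes): the candidate will accept anything ≥ 0, so the employer offers 0 and keeps 300.
Round 3 (the candidate proposes): rejecting gives the employer an expected 0.65 × 300 = 195; the candidate offers that and keeps 105.
Round 2 (the employer proposes): rejecting gives the candidate an expected 0.65 × 105 = 68.25. The employer offers 68.25 and keeps 300 − 68.25 = 231.75.
Round 1 (the candidate proposes): rejecting gives the employer an expected 0.65 × 231.75 = 150.6375, so the candidate offers 150.6375, keeping 149.3625.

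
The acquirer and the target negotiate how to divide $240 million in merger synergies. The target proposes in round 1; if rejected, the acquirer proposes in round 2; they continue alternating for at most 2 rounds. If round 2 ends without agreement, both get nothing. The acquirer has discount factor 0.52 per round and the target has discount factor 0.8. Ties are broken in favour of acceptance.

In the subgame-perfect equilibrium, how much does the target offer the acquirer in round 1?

124.8

Round 2 (the acquirer proposes): rejection yields 0 for the target; the acquirer offers 0 and keeps 240.
Round 1 (the target proposes): the acquirer can get 240 next round, worth 0.52 × 240 = 124.8 now. The target offers 124.8 and keeps 240 − 124.8 = 115.2.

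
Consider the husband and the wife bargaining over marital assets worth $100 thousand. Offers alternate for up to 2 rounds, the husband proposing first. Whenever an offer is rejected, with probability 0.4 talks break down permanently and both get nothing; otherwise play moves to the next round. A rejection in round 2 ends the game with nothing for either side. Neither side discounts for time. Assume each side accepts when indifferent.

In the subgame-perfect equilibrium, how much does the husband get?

By backward induction:
Round 2 (the wife proposes): rejection yields 0 for the husband; the wife offers 0 and keeps 100.
Round 1 (the husband proposes): rejecting gives the wife an expected 0.6 × 100 = 60. The husband offers 60 and keeps 100 − 60 = 40.

40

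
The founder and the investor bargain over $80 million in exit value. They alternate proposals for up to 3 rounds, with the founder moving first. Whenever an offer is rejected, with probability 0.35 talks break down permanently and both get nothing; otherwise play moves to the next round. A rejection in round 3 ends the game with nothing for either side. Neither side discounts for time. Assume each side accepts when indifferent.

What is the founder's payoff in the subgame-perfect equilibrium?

61.8

By backward induction:
Round 3 (the founder proposes): the investor will accept anything ≥ 0, so the founder offers 0 and keeps 80.
Round 2 (the investor proposes): rejecting gives the founder an expected 0.65 × 80 = 52, so the investor offers 52, keeping 28.
Round 1 (the founder proposes): rejecting gives the investor an expected 0.65 × 28 = 18.2. The founder offers 18.2 and keeps 80 − 18.2 = 61.8.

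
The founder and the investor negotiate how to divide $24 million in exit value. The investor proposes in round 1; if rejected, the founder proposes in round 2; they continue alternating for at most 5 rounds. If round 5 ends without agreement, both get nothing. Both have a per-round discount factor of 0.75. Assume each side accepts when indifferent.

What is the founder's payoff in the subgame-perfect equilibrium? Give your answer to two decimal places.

7.03

Round 5 (the investor proposes): the founder will accept anything ≥ 0, so the investor offers 0 and keeps 24.
Round 4 (the founder proposes): the investor can get 24 next round, worth 0.75 × 24 = 18 now. The founder offers 18 and keeps 24 − 18 = 6.
Round 3 (the investor proposes): the founder can get 6 next round, worth 0.75 × 6 = 4.5 now; the investor offers that and keeps 19.5.
Round 2 (the founder proposes): the investor can get 19.5 next round, worth 0.75 × 19.5 = 14.625 now. The founder offers 14.625 and keeps 24 − 14.625 = 9.375.
Round 1 (the investor proposes): the founder can get 9.375 next round, worth 0.75 × 9.375 = 7.03125 now, so the investor offers 7.03125, keeping 16.96875.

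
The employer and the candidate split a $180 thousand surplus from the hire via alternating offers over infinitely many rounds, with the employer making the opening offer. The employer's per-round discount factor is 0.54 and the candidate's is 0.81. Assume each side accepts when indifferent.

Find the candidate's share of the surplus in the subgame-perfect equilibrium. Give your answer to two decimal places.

In a stationary SPE each proposer offers the other exactly their discounted continuation value.
If the employer keeps x when proposing and the candidate keeps y when proposing, then x = 180 − 0.81y and y = 180 − 0.54x.
Solving: x = 180(1 − 0.81) / (1 − 0.54·0.81) = 34.2 / 0.5626 ≈ 60.7892.
The candidate gets 180 − 60.7892 ≈ 119.2108.

119.21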